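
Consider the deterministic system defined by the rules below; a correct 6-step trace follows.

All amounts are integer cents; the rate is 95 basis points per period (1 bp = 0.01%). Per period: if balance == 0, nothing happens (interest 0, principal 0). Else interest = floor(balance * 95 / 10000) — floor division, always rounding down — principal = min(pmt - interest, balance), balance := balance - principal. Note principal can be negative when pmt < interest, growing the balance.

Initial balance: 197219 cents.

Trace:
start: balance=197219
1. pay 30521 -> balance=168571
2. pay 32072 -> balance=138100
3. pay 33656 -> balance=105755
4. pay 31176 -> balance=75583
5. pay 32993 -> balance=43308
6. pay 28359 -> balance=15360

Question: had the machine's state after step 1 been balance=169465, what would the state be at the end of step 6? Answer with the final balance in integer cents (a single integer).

16297

state after step 1 := balance=169465
2. pay 32072 -> balance=139002
3. pay 33656 -> balance=106666
4. pay 31176 -> balance=76503
5. pay 32993 -> balance=44236
6. pay 28359 -> balance=16297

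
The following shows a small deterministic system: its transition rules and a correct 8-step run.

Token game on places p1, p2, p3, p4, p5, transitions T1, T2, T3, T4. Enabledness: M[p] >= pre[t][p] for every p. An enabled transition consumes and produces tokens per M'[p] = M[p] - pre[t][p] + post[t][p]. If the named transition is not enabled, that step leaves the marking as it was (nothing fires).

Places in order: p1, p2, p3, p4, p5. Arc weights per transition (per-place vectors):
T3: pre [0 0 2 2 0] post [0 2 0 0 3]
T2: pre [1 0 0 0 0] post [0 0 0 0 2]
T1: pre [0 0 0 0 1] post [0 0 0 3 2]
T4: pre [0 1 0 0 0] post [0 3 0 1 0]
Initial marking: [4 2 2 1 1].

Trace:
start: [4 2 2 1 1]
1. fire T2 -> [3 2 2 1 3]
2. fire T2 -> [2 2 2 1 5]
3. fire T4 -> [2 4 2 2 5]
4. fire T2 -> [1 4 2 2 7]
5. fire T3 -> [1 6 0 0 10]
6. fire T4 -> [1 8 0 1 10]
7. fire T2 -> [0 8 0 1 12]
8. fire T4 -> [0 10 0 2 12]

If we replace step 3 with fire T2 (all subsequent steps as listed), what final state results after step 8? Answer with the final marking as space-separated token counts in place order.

(re-executing from step 3 with the substitution; state before step 3: [2 2 2 1 5])
3. fire T2 -> [1 2 2 1 7]
4. fire T2 -> [0 2 2 1 9]
5. fire T3 -> [0 2 2 1 9]
6. fire T4 -> [0 4 2 2 9]
7. fire T2 -> [0 4 2 2 9]
8. fire T4 -> [0 6 2 3 9]

0 6 2 3 9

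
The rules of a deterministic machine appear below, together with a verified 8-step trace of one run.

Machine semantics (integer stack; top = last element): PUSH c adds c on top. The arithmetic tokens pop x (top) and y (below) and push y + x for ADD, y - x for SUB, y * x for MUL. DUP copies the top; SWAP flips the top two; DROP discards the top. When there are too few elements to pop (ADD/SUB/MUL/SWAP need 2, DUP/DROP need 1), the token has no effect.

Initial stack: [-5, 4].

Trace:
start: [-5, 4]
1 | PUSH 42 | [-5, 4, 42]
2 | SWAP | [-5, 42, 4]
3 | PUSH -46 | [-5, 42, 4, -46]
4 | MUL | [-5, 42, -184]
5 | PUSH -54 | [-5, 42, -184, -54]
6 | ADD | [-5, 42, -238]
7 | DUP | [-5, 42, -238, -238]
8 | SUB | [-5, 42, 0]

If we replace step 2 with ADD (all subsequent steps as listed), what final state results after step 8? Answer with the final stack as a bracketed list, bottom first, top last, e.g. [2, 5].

[-5, 0]

(re-executing from step 2 with the substitution; state before step 2: [-5, 4, 42])
2 | ADD | [-5, 46]
3 | PUSH -46 | [-5, 46, -46]
4 | MUL | [-5, -2116]
5 | PUSH -54 | [-5, -2116, -54]
6 | ADD | [-5, -2170]
7 | DUP | [-5, -2170, -2170]
8 | SUB | [-5, 0]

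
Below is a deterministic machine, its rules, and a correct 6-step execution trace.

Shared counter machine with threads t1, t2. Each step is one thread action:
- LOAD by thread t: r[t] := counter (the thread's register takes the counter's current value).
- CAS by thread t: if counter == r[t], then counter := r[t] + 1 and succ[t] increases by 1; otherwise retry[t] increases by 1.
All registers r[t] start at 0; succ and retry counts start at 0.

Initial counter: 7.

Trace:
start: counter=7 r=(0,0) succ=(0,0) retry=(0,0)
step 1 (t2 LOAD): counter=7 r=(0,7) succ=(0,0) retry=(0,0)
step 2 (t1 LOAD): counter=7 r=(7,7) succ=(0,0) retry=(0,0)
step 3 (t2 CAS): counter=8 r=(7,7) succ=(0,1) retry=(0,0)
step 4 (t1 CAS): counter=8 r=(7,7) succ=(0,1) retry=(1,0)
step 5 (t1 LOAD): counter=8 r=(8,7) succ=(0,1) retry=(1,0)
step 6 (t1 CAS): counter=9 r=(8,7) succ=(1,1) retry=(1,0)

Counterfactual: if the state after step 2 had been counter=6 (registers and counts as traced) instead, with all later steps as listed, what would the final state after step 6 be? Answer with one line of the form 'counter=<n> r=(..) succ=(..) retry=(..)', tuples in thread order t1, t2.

counter=7 r=(6,7) succ=(1,0) retry=(1,1)

state after step 2 := counter=6 r=(7,7) succ=(0,0) retry=(0,0)
step 3 (t2 CAS): counter=6 r=(7,7) succ=(0,0) retry=(0,1)
step 4 (t1 CAS): counter=6 r=(7,7) succ=(0,0) retry=(1,1)
step 5 (t1 LOAD): counter=6 r=(6,7) succ=(0,0) retry=(1,1)
step 6 (t1 CAS): counter=7 r=(6,7) succ=(1,0) retry=(1,1)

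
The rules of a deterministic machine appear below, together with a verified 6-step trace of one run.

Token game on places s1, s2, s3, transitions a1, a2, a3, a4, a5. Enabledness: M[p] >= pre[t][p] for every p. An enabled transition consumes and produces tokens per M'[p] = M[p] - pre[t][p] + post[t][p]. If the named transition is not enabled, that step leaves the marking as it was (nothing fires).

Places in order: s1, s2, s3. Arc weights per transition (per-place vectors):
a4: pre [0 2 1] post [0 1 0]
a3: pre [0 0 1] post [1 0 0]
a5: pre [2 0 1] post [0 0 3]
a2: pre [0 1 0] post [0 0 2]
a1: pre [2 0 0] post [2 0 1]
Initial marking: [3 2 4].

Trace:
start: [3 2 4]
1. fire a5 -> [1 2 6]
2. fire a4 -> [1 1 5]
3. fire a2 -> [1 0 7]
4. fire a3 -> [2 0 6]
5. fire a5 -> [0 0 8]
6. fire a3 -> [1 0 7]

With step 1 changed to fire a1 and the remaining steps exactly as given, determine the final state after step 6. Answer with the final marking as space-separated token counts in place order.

3 0 6

(re-executing from step 1 with the substitution; state before step 1: [3 2 4])
1. fire a1 -> [3 2 5]
2. fire a4 -> [3 1 4]
3. fire a2 -> [3 0 6]
4. fire a3 -> [4 0 5]
5. fire a5 -> [2 0 7]
6. fire a3 -> [3 0 6]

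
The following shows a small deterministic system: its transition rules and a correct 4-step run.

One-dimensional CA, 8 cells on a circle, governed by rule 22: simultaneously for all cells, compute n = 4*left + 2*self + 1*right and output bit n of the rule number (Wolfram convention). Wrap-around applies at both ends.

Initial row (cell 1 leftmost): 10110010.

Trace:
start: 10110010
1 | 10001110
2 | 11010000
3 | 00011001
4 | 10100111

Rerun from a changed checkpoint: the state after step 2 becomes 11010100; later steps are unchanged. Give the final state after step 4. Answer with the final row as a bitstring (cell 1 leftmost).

state after step 2 := 11010100
3 | 00010111
4 | 10110000

10110000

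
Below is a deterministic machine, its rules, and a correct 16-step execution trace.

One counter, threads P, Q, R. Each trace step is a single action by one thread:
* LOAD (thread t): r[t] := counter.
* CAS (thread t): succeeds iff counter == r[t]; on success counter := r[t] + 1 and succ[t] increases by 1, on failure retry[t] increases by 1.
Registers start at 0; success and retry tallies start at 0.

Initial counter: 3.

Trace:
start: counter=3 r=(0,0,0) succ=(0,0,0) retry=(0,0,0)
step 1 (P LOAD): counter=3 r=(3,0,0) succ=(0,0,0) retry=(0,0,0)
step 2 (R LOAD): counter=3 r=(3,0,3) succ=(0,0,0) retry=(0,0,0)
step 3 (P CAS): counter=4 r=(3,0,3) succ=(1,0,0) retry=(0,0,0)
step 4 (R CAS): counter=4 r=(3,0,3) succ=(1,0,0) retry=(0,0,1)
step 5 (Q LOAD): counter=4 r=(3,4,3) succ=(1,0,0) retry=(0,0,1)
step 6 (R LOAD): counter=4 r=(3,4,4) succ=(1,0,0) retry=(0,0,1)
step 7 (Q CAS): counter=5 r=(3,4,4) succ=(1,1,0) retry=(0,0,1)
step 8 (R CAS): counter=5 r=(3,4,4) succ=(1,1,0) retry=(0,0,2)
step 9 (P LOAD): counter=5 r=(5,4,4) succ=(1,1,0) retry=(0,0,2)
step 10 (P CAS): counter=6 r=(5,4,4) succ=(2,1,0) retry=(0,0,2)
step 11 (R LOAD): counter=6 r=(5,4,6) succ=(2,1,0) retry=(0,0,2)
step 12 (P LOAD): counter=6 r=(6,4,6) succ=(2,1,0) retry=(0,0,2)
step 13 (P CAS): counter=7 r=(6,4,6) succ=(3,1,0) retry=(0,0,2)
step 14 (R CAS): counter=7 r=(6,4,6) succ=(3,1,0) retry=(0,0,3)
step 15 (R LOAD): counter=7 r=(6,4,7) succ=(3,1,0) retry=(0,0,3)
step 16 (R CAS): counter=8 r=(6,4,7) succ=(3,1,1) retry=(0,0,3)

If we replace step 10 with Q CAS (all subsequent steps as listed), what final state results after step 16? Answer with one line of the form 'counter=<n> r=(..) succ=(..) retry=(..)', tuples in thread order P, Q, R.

counter=7 r=(5,4,6) succ=(2,1,1) retry=(0,1,3)

(re-executing from step 10 with the substitution; state before step 10: counter=5 r=(5,4,4) succ=(1,1,0) retry=(0,0,2))
step 10 (Q CAS): counter=5 r=(5,4,4) succ=(1,1,0) retry=(0,1,2)
step 11 (R LOAD): counter=5 r=(5,4,5) succ=(1,1,0) retry=(0,1,2)
step 12 (P LOAD): counter=5 r=(5,4,5) succ=(1,1,0) retry=(0,1,2)
step 13 (P CAS): counter=6 r=(5,4,5) succ=(2,1,0) retry=(0,1,2)
step 14 (R CAS): counter=6 r=(5,4,5) succ=(2,1,0) retry=(0,1,3)
step 15 (R LOAD): counter=6 r=(5,4,6) succ=(2,1,0) retry=(0,1,3)
step 16 (R CAS): counter=7 r=(5,4,6) succ=(2,1,1) retry=(0,1,3)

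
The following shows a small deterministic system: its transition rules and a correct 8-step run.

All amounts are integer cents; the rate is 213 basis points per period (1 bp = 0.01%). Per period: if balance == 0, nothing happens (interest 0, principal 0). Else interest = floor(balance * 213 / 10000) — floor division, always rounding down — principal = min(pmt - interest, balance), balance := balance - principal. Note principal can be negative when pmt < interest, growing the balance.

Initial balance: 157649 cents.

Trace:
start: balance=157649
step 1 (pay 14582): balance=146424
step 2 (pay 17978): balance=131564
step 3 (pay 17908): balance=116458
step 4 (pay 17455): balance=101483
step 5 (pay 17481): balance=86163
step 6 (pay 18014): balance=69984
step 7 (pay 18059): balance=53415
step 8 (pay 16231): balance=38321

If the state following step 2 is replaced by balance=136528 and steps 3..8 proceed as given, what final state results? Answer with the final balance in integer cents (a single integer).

state after step 2 := balance=136528
step 3 (pay 17908): balance=121528
step 4 (pay 17455): balance=106661
step 5 (pay 17481): balance=91451
step 6 (pay 18014): balance=75384
step 7 (pay 18059): balance=58930
step 8 (pay 16231): balance=43954

43954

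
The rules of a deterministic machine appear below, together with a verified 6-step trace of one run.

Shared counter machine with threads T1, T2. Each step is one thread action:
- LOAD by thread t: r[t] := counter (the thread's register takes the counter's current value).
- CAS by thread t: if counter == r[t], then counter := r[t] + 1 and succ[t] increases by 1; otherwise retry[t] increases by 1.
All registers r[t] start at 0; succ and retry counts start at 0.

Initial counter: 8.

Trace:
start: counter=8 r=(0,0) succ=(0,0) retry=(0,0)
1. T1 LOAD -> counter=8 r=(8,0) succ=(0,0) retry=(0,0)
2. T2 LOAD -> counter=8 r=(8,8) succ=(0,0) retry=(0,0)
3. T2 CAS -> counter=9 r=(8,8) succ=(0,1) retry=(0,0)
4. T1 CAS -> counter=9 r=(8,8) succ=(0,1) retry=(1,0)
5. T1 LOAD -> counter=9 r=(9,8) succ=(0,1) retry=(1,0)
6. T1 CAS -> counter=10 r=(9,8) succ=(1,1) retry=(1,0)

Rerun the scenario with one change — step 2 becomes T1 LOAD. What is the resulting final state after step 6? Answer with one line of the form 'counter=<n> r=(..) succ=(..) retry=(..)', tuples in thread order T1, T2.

counter=10 r=(9,0) succ=(2,0) retry=(0,1)

(re-executing from step 2 with the substitution; state before step 2: counter=8 r=(8,0) succ=(0,0) retry=(0,0))
2. T1 LOAD -> counter=8 r=(8,0) succ=(0,0) retry=(0,0)
3. T2 CAS -> counter=8 r=(8,0) succ=(0,0) retry=(0,1)
4. T1 CAS -> counter=9 r=(8,0) succ=(1,0) retry=(0,1)
5. T1 LOAD -> counter=9 r=(9,0) succ=(1,0) retry=(0,1)
6. T1 CAS -> counter=10 r=(9,0) succ=(2,0) retry=(0,1)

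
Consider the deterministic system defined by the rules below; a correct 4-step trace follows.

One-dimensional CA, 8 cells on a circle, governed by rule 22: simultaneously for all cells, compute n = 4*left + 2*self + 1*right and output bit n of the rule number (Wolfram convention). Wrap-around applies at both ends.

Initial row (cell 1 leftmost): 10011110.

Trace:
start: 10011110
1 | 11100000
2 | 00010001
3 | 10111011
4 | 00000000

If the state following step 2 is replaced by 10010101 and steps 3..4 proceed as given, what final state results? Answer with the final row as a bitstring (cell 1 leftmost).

state after step 2 := 10010101
3 | 01110100
4 | 10000110

10000110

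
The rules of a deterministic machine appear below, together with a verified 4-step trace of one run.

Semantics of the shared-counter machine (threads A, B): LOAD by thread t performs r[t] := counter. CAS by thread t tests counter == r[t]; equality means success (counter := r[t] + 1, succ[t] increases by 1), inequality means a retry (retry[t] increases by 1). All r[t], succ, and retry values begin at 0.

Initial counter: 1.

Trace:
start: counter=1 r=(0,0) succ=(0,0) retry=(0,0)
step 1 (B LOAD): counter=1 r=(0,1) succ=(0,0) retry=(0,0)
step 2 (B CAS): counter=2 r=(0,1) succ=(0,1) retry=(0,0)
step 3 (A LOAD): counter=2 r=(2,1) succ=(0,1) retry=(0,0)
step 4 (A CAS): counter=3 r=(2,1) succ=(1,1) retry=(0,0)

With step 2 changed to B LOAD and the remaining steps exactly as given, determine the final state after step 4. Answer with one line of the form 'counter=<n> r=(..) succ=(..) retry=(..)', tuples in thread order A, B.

(re-executing from step 2 with the substitution; state before step 2: counter=1 r=(0,1) succ=(0,0) retry=(0,0))
step 2 (B LOAD): counter=1 r=(0,1) succ=(0,0) retry=(0,0)
step 3 (A LOAD): counter=1 r=(1,1) succ=(0,0) retry=(0,0)
step 4 (A CAS): counter=2 r=(1,1) succ=(1,0) retry=(0,0)

counter=2 r=(1,1) succ=(1,0) retry=(0,0)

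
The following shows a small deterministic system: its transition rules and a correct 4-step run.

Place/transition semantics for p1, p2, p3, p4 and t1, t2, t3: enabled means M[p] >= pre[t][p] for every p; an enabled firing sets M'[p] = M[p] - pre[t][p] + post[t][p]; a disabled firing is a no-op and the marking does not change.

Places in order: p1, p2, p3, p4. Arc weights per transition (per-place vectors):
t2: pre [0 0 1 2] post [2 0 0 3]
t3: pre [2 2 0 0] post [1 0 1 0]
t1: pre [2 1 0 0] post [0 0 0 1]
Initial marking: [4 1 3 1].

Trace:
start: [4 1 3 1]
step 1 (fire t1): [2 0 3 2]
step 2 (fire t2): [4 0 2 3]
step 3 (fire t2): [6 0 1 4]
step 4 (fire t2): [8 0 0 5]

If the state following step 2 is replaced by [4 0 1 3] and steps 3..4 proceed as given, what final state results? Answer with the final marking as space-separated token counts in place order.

state after step 2 := [4 0 1 3]
step 3 (fire t2): [6 0 0 4]
step 4 (fire t2): [6 0 0 4]

6 0 0 4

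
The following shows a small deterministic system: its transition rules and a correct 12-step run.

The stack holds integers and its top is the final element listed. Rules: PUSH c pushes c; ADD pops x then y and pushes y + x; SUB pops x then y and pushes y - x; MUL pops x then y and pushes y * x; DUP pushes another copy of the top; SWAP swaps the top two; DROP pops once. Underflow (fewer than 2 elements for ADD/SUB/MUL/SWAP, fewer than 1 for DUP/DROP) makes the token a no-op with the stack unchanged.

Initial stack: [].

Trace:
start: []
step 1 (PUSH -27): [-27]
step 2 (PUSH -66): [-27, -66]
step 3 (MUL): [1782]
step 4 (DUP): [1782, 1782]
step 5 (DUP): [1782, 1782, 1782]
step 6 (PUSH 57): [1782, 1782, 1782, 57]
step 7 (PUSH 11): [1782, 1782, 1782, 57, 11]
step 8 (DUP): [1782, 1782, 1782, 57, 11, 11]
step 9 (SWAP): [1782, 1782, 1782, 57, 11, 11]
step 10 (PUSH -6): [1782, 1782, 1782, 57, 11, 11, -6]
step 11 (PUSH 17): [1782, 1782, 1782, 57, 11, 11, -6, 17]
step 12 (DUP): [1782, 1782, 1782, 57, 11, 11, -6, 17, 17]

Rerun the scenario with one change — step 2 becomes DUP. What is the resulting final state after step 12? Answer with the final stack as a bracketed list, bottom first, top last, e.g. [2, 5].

[729, 729, 729, 57, 11, 11, -6, 17, 17]

(re-executing from step 2 with the substitution; state before step 2: [-27])
step 2 (DUP): [-27, -27]
step 3 (MUL): [729]
step 4 (DUP): [729, 729]
step 5 (DUP): [729, 729, 729]
step 6 (PUSH 57): [729, 729, 729, 57]
step 7 (PUSH 11): [729, 729, 729, 57, 11]
step 8 (DUP): [729, 729, 729, 57, 11, 11]
step 9 (SWAP): [729, 729, 729, 57, 11, 11]
step 10 (PUSH -6): [729, 729, 729, 57, 11, 11, -6]
step 11 (PUSH 17): [729, 729, 729, 57, 11, 11, -6, 17]
step 12 (DUP): [729, 729, 729, 57, 11, 11, -6, 17, 17]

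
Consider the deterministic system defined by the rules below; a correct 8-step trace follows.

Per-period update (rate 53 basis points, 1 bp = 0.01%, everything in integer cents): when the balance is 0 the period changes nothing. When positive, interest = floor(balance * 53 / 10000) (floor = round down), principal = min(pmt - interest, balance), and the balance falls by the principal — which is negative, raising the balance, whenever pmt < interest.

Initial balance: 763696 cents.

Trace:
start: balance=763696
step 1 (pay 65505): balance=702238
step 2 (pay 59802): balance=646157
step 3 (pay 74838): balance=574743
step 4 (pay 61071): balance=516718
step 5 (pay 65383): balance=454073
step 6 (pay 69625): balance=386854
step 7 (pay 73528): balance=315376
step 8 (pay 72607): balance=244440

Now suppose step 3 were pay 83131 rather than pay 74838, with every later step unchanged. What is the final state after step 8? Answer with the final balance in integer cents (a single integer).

235925

(re-executing from step 3 with the substitution; state before step 3: balance=646157)
step 3 (pay 83131): balance=566450
step 4 (pay 61071): balance=508381
step 5 (pay 65383): balance=445692
step 6 (pay 69625): balance=378429
step 7 (pay 73528): balance=306906
step 8 (pay 72607): balance=235925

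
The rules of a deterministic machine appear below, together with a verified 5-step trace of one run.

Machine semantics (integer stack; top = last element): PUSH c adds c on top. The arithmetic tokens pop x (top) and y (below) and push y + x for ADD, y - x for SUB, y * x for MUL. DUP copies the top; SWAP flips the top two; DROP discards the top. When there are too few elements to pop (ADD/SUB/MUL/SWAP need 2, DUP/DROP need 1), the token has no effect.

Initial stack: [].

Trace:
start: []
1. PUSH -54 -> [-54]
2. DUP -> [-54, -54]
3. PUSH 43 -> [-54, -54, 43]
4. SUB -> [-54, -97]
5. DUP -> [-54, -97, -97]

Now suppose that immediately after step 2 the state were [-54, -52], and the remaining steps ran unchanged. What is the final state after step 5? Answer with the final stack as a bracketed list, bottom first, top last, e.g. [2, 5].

[-54, -95, -95]

state after step 2 := [-54, -52]
3. PUSH 43 -> [-54, -52, 43]
4. SUB -> [-54, -95]
5. DUP -> [-54, -95, -95]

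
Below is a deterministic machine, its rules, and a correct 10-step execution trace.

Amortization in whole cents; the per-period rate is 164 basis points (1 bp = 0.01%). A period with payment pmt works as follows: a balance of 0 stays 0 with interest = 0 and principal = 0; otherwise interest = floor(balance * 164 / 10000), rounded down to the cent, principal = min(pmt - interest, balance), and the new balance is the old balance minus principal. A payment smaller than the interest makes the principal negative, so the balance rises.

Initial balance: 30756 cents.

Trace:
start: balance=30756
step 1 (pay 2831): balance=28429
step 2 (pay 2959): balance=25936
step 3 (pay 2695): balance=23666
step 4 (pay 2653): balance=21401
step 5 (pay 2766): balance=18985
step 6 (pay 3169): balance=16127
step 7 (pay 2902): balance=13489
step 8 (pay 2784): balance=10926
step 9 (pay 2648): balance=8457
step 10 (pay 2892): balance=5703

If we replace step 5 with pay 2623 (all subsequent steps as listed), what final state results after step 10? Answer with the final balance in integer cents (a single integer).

5857

(re-executing from step 5 with the substitution; state before step 5: balance=21401)
step 5 (pay 2623): balance=19128
step 6 (pay 3169): balance=16272
step 7 (pay 2902): balance=13636
step 8 (pay 2784): balance=11075
step 9 (pay 2648): balance=8608
step 10 (pay 2892): balance=5857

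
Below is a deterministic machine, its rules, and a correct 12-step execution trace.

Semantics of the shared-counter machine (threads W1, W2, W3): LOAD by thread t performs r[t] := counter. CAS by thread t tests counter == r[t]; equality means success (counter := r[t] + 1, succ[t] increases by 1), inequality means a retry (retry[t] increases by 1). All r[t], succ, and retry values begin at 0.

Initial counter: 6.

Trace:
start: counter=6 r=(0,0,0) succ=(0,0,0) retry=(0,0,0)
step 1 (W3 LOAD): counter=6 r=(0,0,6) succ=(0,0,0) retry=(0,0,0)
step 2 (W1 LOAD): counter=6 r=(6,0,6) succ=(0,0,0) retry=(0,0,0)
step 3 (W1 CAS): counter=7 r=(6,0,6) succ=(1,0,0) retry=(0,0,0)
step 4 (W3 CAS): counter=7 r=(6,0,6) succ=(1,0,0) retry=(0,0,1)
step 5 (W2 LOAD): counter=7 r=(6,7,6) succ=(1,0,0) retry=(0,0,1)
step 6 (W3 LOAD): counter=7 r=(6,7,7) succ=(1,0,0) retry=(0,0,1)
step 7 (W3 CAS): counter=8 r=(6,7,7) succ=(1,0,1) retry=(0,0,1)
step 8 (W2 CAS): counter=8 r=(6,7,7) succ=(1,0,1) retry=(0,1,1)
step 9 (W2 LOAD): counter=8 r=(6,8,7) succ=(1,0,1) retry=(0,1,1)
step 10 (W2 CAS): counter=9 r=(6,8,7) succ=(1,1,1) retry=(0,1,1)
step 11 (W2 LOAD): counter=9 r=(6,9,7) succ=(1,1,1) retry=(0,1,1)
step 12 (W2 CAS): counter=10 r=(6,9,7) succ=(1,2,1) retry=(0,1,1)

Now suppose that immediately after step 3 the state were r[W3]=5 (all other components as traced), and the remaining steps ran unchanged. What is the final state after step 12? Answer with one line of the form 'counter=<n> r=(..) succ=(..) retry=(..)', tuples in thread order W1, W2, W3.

counter=10 r=(6,9,7) succ=(1,2,1) retry=(0,1,1)

state after step 3 := counter=7 r=(6,0,5) succ=(1,0,0) retry=(0,0,0)
step 4 (W3 CAS): counter=7 r=(6,0,5) succ=(1,0,0) retry=(0,0,1)
step 5 (W2 LOAD): counter=7 r=(6,7,5) succ=(1,0,0) retry=(0,0,1)
step 6 (W3 LOAD): counter=7 r=(6,7,7) succ=(1,0,0) retry=(0,0,1)
step 7 (W3 CAS): counter=8 r=(6,7,7) succ=(1,0,1) retry=(0,0,1)
step 8 (W2 CAS): counter=8 r=(6,7,7) succ=(1,0,1) retry=(0,1,1)
step 9 (W2 LOAD): counter=8 r=(6,8,7) succ=(1,0,1) retry=(0,1,1)
step 10 (W2 CAS): counter=9 r=(6,8,7) succ=(1,1,1) retry=(0,1,1)
step 11 (W2 LOAD): counter=9 r=(6,9,7) succ=(1,1,1) retry=(0,1,1)
step 12 (W2 CAS): counter=10 r=(6,9,7) succ=(1,2,1) retry=(0,1,1)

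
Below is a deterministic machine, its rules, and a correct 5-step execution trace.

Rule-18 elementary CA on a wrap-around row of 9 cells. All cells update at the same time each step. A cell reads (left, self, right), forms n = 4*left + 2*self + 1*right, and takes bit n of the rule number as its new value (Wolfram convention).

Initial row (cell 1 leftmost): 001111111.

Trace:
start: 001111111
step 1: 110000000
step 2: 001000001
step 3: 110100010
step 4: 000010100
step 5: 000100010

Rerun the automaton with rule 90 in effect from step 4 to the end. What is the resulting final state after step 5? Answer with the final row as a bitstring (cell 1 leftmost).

(re-executing steps 4..5 under rule 90; state before step 4: 110100010)
step 4: 110010100
step 5: 111100011

111100011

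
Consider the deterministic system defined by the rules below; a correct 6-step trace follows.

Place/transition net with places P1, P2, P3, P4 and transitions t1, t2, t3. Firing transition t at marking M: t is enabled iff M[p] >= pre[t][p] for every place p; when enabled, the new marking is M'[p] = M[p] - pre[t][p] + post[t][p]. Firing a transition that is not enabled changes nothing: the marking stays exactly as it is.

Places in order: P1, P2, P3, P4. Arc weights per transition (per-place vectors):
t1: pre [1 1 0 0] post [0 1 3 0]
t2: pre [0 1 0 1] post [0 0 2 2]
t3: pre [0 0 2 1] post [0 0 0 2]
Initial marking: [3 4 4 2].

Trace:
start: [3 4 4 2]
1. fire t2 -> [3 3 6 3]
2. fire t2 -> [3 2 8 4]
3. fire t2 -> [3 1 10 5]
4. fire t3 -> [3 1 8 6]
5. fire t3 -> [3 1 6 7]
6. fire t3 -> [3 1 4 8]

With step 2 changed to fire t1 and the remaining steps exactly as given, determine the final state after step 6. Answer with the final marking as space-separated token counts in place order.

(re-executing from step 2 with the substitution; state before step 2: [3 3 6 3])
2. fire t1 -> [2 3 9 3]
3. fire t2 -> [2 2 11 4]
4. fire t3 -> [2 2 9 5]
5. fire t3 -> [2 2 7 6]
6. fire t3 -> [2 2 5 7]

2 2 5 7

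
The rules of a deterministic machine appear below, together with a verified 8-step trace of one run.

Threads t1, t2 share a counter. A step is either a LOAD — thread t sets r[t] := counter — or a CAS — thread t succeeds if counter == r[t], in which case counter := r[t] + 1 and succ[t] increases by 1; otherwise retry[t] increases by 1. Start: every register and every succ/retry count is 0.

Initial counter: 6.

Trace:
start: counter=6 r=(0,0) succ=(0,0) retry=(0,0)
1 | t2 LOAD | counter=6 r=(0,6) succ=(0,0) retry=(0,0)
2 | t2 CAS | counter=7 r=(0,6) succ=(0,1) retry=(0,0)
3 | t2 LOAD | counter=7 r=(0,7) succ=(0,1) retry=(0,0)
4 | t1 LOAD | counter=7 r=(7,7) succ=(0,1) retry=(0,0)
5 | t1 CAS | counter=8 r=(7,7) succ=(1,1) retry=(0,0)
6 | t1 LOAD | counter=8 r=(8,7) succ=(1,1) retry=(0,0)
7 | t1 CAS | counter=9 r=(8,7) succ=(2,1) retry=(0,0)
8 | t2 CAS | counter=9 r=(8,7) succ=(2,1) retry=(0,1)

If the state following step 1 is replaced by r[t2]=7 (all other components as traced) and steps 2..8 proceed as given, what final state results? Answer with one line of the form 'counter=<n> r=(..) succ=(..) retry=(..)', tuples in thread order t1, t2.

state after step 1 := counter=6 r=(0,7) succ=(0,0) retry=(0,0)
2 | t2 CAS | counter=6 r=(0,7) succ=(0,0) retry=(0,1)
3 | t2 LOAD | counter=6 r=(0,6) succ=(0,0) retry=(0,1)
4 | t1 LOAD | counter=6 r=(6,6) succ=(0,0) retry=(0,1)
5 | t1 CAS | counter=7 r=(6,6) succ=(1,0) retry=(0,1)
6 | t1 LOAD | counter=7 r=(7,6) succ=(1,0) retry=(0,1)
7 | t1 CAS | counter=8 r=(7,6) succ=(2,0) retry=(0,1)
8 | t2 CAS | counter=8 r=(7,6) succ=(2,0) retry=(0,2)

counter=8 r=(7,6) succ=(2,0) retry=(0,2)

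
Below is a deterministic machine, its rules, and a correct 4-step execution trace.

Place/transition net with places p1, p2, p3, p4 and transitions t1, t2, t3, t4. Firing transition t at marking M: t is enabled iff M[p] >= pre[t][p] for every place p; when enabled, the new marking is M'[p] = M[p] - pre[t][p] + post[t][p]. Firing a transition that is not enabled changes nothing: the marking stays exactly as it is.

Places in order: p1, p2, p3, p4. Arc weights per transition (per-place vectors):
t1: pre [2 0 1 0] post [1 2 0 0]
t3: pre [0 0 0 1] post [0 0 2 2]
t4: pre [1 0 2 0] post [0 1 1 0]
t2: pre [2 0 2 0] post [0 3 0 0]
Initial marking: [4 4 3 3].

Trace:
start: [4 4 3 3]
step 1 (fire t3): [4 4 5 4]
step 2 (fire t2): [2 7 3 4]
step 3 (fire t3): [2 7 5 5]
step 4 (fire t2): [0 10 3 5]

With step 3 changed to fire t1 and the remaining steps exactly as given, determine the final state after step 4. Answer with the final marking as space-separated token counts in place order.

(re-executing from step 3 with the substitution; state before step 3: [2 7 3 4])
step 3 (fire t1): [1 9 2 4]
step 4 (fire t2): [1 9 2 4]

1 9 2 4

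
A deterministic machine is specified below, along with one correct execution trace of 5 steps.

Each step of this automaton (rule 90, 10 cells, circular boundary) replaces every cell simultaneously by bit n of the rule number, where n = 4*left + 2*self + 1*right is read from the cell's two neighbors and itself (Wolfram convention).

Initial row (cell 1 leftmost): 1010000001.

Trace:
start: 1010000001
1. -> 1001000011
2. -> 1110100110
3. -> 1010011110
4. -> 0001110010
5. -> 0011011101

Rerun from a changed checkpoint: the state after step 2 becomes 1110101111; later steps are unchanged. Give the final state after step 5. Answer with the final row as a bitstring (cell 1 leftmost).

state after step 2 := 1110101111
3. -> 0010001000
4. -> 0101010100
5. -> 1000000010

1000000010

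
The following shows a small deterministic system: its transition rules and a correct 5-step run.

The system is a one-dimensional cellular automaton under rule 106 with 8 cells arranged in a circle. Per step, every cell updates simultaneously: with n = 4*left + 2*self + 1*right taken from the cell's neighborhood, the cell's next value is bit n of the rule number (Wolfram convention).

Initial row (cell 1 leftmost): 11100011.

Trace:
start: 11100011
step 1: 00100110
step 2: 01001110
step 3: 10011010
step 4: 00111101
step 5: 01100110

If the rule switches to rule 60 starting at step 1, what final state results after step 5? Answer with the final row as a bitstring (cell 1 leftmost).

00110011

(re-executing steps 1..5 under rule 60; state before step 1: 11100011)
step 1: 00010010
step 2: 00011011
step 3: 10010110
step 4: 11011101
step 5: 00110011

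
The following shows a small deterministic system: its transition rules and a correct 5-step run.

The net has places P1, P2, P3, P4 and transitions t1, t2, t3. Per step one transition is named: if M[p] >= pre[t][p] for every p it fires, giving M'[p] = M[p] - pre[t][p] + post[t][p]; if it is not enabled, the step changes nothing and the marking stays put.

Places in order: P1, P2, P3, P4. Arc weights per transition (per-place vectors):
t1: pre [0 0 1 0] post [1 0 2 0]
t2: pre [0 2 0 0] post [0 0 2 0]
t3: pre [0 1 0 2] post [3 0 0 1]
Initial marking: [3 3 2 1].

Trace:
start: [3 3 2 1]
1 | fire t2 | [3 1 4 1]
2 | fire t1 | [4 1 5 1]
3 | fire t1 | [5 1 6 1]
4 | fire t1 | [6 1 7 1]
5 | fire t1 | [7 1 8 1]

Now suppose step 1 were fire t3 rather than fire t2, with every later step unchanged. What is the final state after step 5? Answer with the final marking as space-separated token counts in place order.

(re-executing from step 1 with the substitution; state before step 1: [3 3 2 1])
1 | fire t3 | [3 3 2 1]
2 | fire t1 | [4 3 3 1]
3 | fire t1 | [5 3 4 1]
4 | fire t1 | [6 3 5 1]
5 | fire t1 | [7 3 6 1]

7 3 6 1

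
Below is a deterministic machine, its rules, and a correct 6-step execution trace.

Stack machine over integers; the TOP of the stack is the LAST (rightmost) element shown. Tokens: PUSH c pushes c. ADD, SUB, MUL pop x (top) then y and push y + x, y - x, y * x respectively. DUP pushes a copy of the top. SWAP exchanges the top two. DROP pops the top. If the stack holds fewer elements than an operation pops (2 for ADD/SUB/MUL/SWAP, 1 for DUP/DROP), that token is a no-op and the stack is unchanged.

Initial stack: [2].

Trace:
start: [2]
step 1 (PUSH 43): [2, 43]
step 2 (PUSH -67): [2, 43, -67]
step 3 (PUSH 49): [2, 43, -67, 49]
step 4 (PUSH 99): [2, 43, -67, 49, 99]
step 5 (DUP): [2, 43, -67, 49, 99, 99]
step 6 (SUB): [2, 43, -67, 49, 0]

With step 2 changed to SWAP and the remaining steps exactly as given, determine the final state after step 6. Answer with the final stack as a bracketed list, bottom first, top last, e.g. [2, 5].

(re-executing from step 2 with the substitution; state before step 2: [2, 43])
step 2 (SWAP): [43, 2]
step 3 (PUSH 49): [43, 2, 49]
step 4 (PUSH 99): [43, 2, 49, 99]
step 5 (DUP): [43, 2, 49, 99, 99]
step 6 (SUB): [43, 2, 49, 0]

[43, 2, 49, 0]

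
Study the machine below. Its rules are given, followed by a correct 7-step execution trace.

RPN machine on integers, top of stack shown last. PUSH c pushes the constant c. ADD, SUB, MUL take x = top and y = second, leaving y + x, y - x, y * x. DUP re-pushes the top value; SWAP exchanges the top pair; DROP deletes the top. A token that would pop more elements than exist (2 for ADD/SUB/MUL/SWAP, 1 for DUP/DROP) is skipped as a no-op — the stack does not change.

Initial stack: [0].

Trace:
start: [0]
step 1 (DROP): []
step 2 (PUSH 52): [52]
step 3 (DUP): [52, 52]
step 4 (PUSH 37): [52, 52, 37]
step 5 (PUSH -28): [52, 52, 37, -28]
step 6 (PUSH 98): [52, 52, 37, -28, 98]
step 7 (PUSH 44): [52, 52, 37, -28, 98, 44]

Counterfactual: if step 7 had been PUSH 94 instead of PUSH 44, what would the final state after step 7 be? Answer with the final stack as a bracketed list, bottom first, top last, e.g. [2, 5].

(re-executing from step 7 with the substitution; state before step 7: [52, 52, 37, -28, 98])
step 7 (PUSH 94): [52, 52, 37, -28, 98, 94]

[52, 52, 37, -28, 98, 94]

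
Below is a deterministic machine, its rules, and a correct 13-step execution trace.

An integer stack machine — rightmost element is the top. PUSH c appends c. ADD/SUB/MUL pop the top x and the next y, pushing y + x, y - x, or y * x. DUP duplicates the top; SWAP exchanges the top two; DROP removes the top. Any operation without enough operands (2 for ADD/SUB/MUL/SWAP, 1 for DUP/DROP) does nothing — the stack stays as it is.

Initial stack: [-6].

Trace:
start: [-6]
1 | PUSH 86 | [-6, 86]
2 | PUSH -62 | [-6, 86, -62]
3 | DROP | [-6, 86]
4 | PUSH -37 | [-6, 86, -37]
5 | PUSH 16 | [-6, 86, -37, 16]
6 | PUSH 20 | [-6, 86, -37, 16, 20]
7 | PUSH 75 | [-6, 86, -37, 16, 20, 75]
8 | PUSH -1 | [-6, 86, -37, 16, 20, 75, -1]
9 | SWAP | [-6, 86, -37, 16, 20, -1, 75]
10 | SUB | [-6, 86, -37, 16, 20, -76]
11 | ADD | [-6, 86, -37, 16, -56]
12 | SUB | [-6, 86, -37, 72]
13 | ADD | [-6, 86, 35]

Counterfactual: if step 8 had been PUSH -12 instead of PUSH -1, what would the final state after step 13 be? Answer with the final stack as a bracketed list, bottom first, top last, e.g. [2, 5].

[-6, 86, 46]

(re-executing from step 8 with the substitution; state before step 8: [-6, 86, -37, 16, 20, 75])
8 | PUSH -12 | [-6, 86, -37, 16, 20, 75, -12]
9 | SWAP | [-6, 86, -37, 16, 20, -12, 75]
10 | SUB | [-6, 86, -37, 16, 20, -87]
11 | ADD | [-6, 86, -37, 16, -67]
12 | SUB | [-6, 86, -37, 83]
13 | ADD | [-6, 86, 46]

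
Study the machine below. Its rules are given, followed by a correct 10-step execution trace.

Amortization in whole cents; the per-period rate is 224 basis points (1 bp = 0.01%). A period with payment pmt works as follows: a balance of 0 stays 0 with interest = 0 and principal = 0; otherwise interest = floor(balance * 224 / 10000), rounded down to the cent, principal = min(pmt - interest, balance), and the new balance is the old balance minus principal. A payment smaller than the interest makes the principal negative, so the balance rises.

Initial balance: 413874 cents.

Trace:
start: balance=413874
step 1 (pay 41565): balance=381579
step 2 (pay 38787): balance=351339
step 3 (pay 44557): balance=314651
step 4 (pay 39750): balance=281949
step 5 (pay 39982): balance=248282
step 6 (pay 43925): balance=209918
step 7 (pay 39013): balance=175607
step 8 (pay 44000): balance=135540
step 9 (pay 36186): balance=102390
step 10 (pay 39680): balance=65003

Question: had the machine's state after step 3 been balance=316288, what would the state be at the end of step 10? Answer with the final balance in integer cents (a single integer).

66914

state after step 3 := balance=316288
step 4 (pay 39750): balance=283622
step 5 (pay 39982): balance=249993
step 6 (pay 43925): balance=211667
step 7 (pay 39013): balance=177395
step 8 (pay 44000): balance=137368
step 9 (pay 36186): balance=104259
step 10 (pay 39680): balance=66914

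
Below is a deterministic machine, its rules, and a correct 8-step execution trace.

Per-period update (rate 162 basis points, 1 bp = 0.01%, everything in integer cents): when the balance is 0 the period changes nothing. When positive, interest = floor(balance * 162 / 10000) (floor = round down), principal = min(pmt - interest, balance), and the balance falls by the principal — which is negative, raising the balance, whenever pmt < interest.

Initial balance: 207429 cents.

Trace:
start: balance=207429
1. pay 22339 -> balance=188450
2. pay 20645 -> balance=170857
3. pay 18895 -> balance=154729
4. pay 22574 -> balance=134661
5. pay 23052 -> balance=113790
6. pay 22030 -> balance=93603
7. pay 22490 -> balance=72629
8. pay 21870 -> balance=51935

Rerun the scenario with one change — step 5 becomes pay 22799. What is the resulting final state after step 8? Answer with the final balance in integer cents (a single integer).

52200

(re-executing from step 5 with the substitution; state before step 5: balance=134661)
5. pay 22799 -> balance=114043
6. pay 22030 -> balance=93860
7. pay 22490 -> balance=72890
8. pay 21870 -> balance=52200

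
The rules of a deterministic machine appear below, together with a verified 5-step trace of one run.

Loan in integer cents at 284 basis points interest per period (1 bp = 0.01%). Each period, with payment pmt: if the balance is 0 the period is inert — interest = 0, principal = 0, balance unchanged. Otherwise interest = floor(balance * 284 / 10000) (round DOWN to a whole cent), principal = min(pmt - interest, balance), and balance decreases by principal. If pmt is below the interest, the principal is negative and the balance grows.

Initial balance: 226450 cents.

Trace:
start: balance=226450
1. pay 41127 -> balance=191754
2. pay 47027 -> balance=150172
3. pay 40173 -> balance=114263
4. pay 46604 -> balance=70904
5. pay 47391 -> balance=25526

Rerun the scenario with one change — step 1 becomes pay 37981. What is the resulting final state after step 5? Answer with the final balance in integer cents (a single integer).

29045

(re-executing from step 1 with the substitution; state before step 1: balance=226450)
1. pay 37981 -> balance=194900
2. pay 47027 -> balance=153408
3. pay 40173 -> balance=117591
4. pay 46604 -> balance=74326
5. pay 47391 -> balance=29045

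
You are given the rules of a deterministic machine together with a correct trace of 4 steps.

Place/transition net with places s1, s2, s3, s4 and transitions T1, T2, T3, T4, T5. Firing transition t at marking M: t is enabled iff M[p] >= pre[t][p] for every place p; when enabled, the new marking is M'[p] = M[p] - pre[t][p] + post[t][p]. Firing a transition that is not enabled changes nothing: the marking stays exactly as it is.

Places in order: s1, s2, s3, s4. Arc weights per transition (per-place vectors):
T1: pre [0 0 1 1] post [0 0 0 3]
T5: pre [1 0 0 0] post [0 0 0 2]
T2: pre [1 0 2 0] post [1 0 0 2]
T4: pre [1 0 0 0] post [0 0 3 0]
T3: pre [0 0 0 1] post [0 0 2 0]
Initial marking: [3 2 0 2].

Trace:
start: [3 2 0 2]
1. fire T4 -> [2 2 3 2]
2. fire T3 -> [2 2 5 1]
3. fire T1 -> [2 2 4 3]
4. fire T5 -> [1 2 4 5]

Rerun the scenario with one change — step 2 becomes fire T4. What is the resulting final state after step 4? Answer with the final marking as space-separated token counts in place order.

(re-executing from step 2 with the substitution; state before step 2: [2 2 3 2])
2. fire T4 -> [1 2 6 2]
3. fire T1 -> [1 2 5 4]
4. fire T5 -> [0 2 5 6]

0 2 5 6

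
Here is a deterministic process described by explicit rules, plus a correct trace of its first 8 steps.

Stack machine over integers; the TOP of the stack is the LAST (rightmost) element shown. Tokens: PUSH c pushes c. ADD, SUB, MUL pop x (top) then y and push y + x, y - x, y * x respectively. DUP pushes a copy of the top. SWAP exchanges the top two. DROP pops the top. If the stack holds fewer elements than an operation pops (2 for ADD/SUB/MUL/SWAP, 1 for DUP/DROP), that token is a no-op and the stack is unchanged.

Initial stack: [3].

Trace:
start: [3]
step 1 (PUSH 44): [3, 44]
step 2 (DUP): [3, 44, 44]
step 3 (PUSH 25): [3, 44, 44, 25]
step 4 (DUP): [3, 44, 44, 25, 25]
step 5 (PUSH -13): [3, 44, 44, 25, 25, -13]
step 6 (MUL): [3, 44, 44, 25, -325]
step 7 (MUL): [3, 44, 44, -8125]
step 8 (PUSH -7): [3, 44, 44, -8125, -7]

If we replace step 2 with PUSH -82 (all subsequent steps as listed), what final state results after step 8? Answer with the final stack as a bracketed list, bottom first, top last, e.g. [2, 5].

(re-executing from step 2 with the substitution; state before step 2: [3, 44])
step 2 (PUSH -82): [3, 44, -82]
step 3 (PUSH 25): [3, 44, -82, 25]
step 4 (DUP): [3, 44, -82, 25, 25]
step 5 (PUSH -13): [3, 44, -82, 25, 25, -13]
step 6 (MUL): [3, 44, -82, 25, -325]
step 7 (MUL): [3, 44, -82, -8125]
step 8 (PUSH -7): [3, 44, -82, -8125, -7]

[3, 44, -82, -8125, -7]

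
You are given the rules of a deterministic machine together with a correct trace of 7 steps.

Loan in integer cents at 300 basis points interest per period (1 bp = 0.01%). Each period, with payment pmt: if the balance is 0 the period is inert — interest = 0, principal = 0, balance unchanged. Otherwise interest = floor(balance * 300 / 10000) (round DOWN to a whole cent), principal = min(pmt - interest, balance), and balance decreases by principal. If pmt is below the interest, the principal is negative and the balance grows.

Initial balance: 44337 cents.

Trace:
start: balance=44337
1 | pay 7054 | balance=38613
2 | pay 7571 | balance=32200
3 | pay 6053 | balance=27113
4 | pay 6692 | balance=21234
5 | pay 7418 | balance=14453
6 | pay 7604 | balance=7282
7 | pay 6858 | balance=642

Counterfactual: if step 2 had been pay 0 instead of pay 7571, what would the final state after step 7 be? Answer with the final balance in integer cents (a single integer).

9418

(re-executing from step 2 with the substitution; state before step 2: balance=38613)
2 | pay 0 | balance=39771
3 | pay 6053 | balance=34911
4 | pay 6692 | balance=29266
5 | pay 7418 | balance=22725
6 | pay 7604 | balance=15802
7 | pay 6858 | balance=9418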